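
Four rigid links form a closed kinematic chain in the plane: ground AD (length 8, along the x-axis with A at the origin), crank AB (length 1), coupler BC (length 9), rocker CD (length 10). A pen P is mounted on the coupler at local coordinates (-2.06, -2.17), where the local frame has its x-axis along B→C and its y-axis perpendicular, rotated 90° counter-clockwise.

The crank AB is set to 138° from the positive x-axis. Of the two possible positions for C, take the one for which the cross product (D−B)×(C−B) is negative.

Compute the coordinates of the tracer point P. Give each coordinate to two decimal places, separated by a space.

A=(0,0), D=(8.00,0)
B = A + 1.00·(cos138°, sin138°) = (-0.7431, 0.6691)
|BD| = 8.7687
circle(B,9.00) ∩ circle(D,10.00): a=3.3010, h=8.3728
  candidates: C₊=(3.1871,8.7656) cross=73.419; C₋=(1.9093,-7.9311) cross=-73.419
  mode - wants cross < 0 → take C=(1.9093,-7.9311) (cross=-73.419)
ex = (C−B)/|BC| = (0.2947,-0.9556); ey = (0.9556,0.2947)
P = B + -2.06·ex + -2.17·ey = (-3.4239,1.9981)

-3.42 2.00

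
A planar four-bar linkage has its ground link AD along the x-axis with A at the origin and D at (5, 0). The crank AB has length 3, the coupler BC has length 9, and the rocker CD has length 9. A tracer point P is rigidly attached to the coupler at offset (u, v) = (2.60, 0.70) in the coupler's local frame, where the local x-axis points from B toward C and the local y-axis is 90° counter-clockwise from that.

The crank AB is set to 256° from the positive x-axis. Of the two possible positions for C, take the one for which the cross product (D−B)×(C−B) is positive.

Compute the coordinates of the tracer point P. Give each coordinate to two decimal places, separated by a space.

-1.70 -0.40

A=(0,0), D=(5.00,0)
B = A + 3.00·(cos256°, sin256°) = (-0.7258, -2.9109)
|BD| = 6.4232
circle(B,9.00) ∩ circle(D,9.00): a=3.2116, h=8.4075
  candidates: C₊=(-1.6730,6.0391) cross=54.003; C₋=(5.9472,-8.9500) cross=-54.003
  mode + wants cross > 0 → take C=(-1.6730,6.0391) (cross=54.003)
ex = (C−B)/|BC| = (-0.1052,0.9944); ey = (-0.9944,-0.1052)
P = B + 2.60·ex + 0.70·ey = (-1.6955,-0.3990)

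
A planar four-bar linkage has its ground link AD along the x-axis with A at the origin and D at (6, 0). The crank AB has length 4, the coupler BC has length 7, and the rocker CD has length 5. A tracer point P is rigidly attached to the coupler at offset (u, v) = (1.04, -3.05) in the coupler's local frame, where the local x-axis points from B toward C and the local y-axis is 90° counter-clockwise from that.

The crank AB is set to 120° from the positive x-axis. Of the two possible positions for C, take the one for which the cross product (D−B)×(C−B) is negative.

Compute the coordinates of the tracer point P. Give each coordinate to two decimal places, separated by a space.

-4.05 0.98

A=(0,0), D=(6.00,0)
B = A + 4.00·(cos120°, sin120°) = (-2.0000, 3.4641)
|BD| = 8.7178
circle(B,7.00) ∩ circle(D,5.00): a=5.7354, h=4.0131
  candidates: C₊=(4.8578,4.8678) cross=34.986; C₋=(1.6685,-2.4976) cross=-34.986
  mode - wants cross < 0 → take C=(1.6685,-2.4976) (cross=-34.986)
ex = (C−B)/|BC| = (0.5241,-0.8517); ey = (0.8517,0.5241)
P = B + 1.04·ex + -3.05·ey = (-4.0526,0.9799)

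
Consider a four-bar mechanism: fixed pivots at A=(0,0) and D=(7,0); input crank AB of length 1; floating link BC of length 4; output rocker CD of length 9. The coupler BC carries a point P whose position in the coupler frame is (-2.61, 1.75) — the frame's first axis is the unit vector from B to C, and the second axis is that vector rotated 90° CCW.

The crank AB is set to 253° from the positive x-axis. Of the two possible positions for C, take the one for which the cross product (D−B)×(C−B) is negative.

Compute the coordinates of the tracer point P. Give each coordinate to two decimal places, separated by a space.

A=(0,0), D=(7.00,0)
B = A + 1.00·(cos253°, sin253°) = (-0.2924, -0.9563)
|BD| = 7.3548
circle(B,4.00) ∩ circle(D,9.00): a=-0.7415, h=3.9307
  candidates: C₊=(-1.5386,2.8446) cross=28.909; C₋=(-0.5165,-4.9500) cross=-28.909
  mode - wants cross < 0 → take C=(-0.5165,-4.9500) (cross=-28.909)
ex = (C−B)/|BC| = (-0.0560,-0.9984); ey = (0.9984,-0.0560)
P = B + -2.61·ex + 1.75·ey = (1.6011,1.5516)

1.60 1.55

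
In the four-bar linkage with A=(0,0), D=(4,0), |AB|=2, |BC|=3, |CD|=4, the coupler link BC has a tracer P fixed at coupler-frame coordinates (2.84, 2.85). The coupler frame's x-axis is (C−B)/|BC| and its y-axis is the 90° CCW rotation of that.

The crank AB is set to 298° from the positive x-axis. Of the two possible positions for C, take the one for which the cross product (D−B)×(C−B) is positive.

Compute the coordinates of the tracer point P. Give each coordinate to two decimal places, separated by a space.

-2.55 0.24

A=(0,0), D=(4.00,0)
B = A + 2.00·(cos298°, sin298°) = (0.9389, -1.7659)
|BD| = 3.5339
circle(B,3.00) ∩ circle(D,4.00): a=0.7765, h=2.8978
  candidates: C₊=(0.1636,1.1322) cross=10.240; C₋=(3.0596,-3.8879) cross=-10.240
  mode + wants cross > 0 → take C=(0.1636,1.1322) (cross=10.240)
ex = (C−B)/|BC| = (-0.2585,0.9660); ey = (-0.9660,-0.2585)
P = B + 2.84·ex + 2.85·ey = (-2.5482,0.2410)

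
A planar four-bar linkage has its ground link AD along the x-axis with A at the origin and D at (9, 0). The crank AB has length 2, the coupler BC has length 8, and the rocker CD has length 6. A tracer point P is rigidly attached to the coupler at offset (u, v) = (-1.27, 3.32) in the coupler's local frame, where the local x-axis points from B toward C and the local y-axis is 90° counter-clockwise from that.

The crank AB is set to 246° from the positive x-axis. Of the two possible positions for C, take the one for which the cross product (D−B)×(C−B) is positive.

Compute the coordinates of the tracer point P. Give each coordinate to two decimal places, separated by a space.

-4.12 -0.52

A=(0,0), D=(9.00,0)
B = A + 2.00·(cos246°, sin246°) = (-0.8135, -1.8271)
|BD| = 9.9821
circle(B,8.00) ∩ circle(D,6.00): a=6.3936, h=4.8086
  candidates: C₊=(4.5919,4.0705) cross=48.000; C₋=(6.3522,-5.3842) cross=-48.000
  mode + wants cross > 0 → take C=(4.5919,4.0705) (cross=48.000)
ex = (C−B)/|BC| = (0.6757,0.7372); ey = (-0.7372,0.6757)
P = B + -1.27·ex + 3.32·ey = (-4.1191,-0.5201)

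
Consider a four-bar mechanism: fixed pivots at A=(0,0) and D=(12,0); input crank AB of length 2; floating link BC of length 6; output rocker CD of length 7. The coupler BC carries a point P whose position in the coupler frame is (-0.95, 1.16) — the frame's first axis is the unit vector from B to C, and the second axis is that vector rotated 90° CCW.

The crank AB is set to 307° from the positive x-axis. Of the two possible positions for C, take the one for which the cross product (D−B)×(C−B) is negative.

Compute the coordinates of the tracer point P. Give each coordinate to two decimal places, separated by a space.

0.90 -0.13

A=(0,0), D=(12.00,0)
B = A + 2.00·(cos307°, sin307°) = (1.2036, -1.5973)
|BD| = 10.9139
circle(B,6.00) ∩ circle(D,7.00): a=4.8614, h=3.5167
  candidates: C₊=(5.4980,2.5930) cross=38.381; C₋=(6.5273,-4.3646) cross=-38.381
  mode - wants cross < 0 → take C=(6.5273,-4.3646) (cross=-38.381)
ex = (C−B)/|BC| = (0.8873,-0.4612); ey = (0.4612,0.8873)
P = B + -0.95·ex + 1.16·ey = (0.8957,-0.1299)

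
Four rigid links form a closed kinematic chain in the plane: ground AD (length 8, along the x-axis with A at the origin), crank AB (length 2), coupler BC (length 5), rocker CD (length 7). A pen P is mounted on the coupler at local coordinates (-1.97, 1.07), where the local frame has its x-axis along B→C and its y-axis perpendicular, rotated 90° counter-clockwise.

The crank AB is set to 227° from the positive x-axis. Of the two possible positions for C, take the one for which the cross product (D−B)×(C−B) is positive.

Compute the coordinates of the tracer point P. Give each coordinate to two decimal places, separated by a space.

A=(0,0), D=(8.00,0)
B = A + 2.00·(cos227°, sin227°) = (-1.3640, -1.4627)
|BD| = 9.4775
circle(B,5.00) ∩ circle(D,7.00): a=3.4726, h=3.5973
  candidates: C₊=(1.5118,2.6275) cross=34.094; C₋=(2.6222,-4.4810) cross=-34.094
  mode + wants cross > 0 → take C=(1.5118,2.6275) (cross=34.094)
ex = (C−B)/|BC| = (0.5752,0.8180); ey = (-0.8180,0.5752)
P = B + -1.97·ex + 1.07·ey = (-3.3724,-2.4588)

-3.37 -2.46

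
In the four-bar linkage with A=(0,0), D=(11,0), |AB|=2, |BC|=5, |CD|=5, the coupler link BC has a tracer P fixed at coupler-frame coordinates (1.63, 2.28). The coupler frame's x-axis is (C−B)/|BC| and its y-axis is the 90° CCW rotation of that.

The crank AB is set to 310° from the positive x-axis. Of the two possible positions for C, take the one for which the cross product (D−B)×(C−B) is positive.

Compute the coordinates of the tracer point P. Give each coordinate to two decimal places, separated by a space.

A=(0,0), D=(11.00,0)
B = A + 2.00·(cos310°, sin310°) = (1.2856, -1.5321)
|BD| = 9.8345
circle(B,5.00) ∩ circle(D,5.00): a=4.9172, h=0.9059
  candidates: C₊=(6.0017,0.1288) cross=8.909; C₋=(6.2839,-1.6609) cross=-8.909
  mode + wants cross > 0 → take C=(6.0017,0.1288) (cross=8.909)
ex = (C−B)/|BC| = (0.9432,0.3322); ey = (-0.3322,0.9432)
P = B + 1.63·ex + 2.28·ey = (2.0657,1.1599)

2.07 1.16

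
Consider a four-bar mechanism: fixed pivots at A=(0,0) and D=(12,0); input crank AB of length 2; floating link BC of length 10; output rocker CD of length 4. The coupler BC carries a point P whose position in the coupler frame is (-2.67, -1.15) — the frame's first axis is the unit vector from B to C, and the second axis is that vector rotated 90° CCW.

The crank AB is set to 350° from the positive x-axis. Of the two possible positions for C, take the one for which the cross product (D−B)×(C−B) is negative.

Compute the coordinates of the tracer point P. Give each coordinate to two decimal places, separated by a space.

A=(0,0), D=(12.00,0)
B = A + 2.00·(cos350°, sin350°) = (1.9696, -0.3473)
|BD| = 10.0364
circle(B,10.00) ∩ circle(D,4.00): a=9.2030, h=3.9122
  candidates: C₊=(11.0317,3.8810) cross=39.264; C₋=(11.3024,-3.9387) cross=-39.264
  mode - wants cross < 0 → take C=(11.3024,-3.9387) (cross=-39.264)
ex = (C−B)/|BC| = (0.9333,-0.3591); ey = (0.3591,0.9333)
P = B + -2.67·ex + -1.15·ey = (-0.9353,-0.4617)

-0.94 -0.46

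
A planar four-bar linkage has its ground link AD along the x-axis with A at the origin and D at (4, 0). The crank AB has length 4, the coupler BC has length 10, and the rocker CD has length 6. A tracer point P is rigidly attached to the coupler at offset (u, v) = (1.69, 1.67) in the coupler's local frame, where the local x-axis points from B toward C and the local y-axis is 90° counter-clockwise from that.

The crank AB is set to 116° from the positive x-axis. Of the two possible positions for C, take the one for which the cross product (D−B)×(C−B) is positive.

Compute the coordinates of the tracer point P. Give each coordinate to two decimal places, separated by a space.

A=(0,0), D=(4.00,0)
B = A + 4.00·(cos116°, sin116°) = (-1.7535, 3.5952)
|BD| = 6.7844
circle(B,10.00) ∩ circle(D,6.00): a=8.1089, h=5.8520
  candidates: C₊=(8.2243,4.2609) cross=39.702; C₋=(2.0222,-5.6646) cross=-39.702
  mode + wants cross > 0 → take C=(8.2243,4.2609) (cross=39.702)
ex = (C−B)/|BC| = (0.9978,0.0666); ey = (-0.0666,0.9978)
P = B + 1.69·ex + 1.67·ey = (-0.1784,5.3740)

-0.18 5.37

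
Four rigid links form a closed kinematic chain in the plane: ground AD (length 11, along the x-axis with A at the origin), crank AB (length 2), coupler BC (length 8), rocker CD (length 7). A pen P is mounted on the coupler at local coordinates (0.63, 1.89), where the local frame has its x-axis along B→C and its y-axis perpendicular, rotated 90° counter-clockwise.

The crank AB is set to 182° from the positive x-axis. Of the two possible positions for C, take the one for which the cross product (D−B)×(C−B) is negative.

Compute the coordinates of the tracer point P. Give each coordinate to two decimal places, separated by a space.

-0.57 1.32

A=(0,0), D=(11.00,0)
B = A + 2.00·(cos182°, sin182°) = (-1.9988, -0.0698)
|BD| = 12.9990
circle(B,8.00) ∩ circle(D,7.00): a=7.0765, h=3.7315
  candidates: C₊=(5.0575,3.6996) cross=48.505; C₋=(5.0976,-3.7632) cross=-48.505
  mode - wants cross < 0 → take C=(5.0976,-3.7632) (cross=-48.505)
ex = (C−B)/|BC| = (0.8870,-0.4617); ey = (0.4617,0.8870)
P = B + 0.63·ex + 1.89·ey = (-0.5674,1.3159)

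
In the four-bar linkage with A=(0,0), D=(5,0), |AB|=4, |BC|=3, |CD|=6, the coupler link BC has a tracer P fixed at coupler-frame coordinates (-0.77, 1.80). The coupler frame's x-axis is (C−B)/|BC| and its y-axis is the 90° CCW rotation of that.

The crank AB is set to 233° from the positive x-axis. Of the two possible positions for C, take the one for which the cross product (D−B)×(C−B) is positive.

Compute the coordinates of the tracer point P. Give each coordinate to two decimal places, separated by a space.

A=(0,0), D=(5.00,0)
B = A + 4.00·(cos233°, sin233°) = (-2.4073, -3.1945)
|BD| = 8.0668
circle(B,3.00) ∩ circle(D,6.00): a=2.3598, h=1.8523
  candidates: C₊=(-0.9739,-0.5591) cross=14.942; C₋=(0.4932,-3.9609) cross=-14.942
  mode + wants cross > 0 → take C=(-0.9739,-0.5591) (cross=14.942)
ex = (C−B)/|BC| = (0.4778,0.8785); ey = (-0.8785,0.4778)
P = B + -0.77·ex + 1.80·ey = (-4.3564,-3.0109)

-4.36 -3.01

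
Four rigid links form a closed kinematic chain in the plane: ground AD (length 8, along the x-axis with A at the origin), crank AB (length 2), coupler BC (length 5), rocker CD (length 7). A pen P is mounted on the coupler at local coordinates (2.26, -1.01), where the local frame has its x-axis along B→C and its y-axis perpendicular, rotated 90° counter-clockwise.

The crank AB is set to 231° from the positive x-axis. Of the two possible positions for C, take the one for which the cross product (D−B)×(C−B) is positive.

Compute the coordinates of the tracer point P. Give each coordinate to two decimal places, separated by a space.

0.83 -0.23

A=(0,0), D=(8.00,0)
B = A + 2.00·(cos231°, sin231°) = (-1.2586, -1.5543)
|BD| = 9.3882
circle(B,5.00) ∩ circle(D,7.00): a=3.4159, h=3.6513
  candidates: C₊=(1.5056,2.6121) cross=34.279; C₋=(2.7146,-4.5896) cross=-34.279
  mode + wants cross > 0 → take C=(1.5056,2.6121) (cross=34.279)
ex = (C−B)/|BC| = (0.5529,0.8333); ey = (-0.8333,0.5529)
P = B + 2.26·ex + -1.01·ey = (0.8324,-0.2295)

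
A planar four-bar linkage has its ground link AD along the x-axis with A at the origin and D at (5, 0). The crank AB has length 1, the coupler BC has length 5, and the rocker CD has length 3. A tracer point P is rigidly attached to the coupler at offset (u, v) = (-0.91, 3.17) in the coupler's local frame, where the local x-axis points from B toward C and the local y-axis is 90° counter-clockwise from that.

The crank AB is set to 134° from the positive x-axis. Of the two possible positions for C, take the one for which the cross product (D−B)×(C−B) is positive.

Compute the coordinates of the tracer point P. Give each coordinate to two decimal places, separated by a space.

A=(0,0), D=(5.00,0)
B = A + 1.00·(cos134°, sin134°) = (-0.6947, 0.7193)
|BD| = 5.7399
circle(B,5.00) ∩ circle(D,3.00): a=4.2637, h=2.6117
  candidates: C₊=(3.8627,2.7761) cross=14.991; C₋=(3.2081,-2.4061) cross=-14.991
  mode + wants cross > 0 → take C=(3.8627,2.7761) (cross=14.991)
ex = (C−B)/|BC| = (0.9115,0.4113); ey = (-0.4113,0.9115)
P = B + -0.91·ex + 3.17·ey = (-2.8281,3.2344)

-2.83 3.23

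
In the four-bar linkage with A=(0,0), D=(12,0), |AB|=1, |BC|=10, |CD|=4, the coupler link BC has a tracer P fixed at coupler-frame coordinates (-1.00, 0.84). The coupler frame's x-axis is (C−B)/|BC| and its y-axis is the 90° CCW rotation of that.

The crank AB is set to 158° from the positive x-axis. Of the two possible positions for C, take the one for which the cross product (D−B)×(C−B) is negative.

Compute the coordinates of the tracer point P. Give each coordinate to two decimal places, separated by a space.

-1.67 1.45

A=(0,0), D=(12.00,0)
B = A + 1.00·(cos158°, sin158°) = (-0.9272, 0.3746)
|BD| = 12.9326
circle(B,10.00) ∩ circle(D,4.00): a=9.7139, h=2.3749
  candidates: C₊=(8.8514,2.4671) cross=30.713; C₋=(8.7139,-2.2806) cross=-30.713
  mode - wants cross < 0 → take C=(8.7139,-2.2806) (cross=-30.713)
ex = (C−B)/|BC| = (0.9641,-0.2655); ey = (0.2655,0.9641)
P = B + -1.00·ex + 0.84·ey = (-1.6682,1.4500)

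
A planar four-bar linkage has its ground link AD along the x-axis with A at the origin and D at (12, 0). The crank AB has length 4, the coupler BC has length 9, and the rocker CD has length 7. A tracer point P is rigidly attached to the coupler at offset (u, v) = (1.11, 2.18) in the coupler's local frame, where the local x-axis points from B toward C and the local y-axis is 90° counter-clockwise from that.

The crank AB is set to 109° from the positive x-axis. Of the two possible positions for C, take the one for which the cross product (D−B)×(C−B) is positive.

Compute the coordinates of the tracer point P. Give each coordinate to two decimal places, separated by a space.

-0.60 6.13

A=(0,0), D=(12.00,0)
B = A + 4.00·(cos109°, sin109°) = (-1.3023, 3.7821)
|BD| = 13.8295
circle(B,9.00) ∩ circle(D,7.00): a=8.0717, h=3.9809
  candidates: C₊=(7.5504,5.4038) cross=55.054; C₋=(5.3730,-2.2545) cross=-55.054
  mode + wants cross > 0 → take C=(7.5504,5.4038) (cross=55.054)
ex = (C−B)/|BC| = (0.9836,0.1802); ey = (-0.1802,0.9836)
P = B + 1.11·ex + 2.18·ey = (-0.6033,6.1264)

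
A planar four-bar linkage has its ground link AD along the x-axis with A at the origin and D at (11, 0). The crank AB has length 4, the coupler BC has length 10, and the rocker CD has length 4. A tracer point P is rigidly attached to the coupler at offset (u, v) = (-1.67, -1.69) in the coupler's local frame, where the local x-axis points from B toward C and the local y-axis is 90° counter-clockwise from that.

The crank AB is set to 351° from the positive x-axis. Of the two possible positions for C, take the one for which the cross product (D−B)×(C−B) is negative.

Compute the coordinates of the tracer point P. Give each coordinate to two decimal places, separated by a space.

1.93 -1.88

A=(0,0), D=(11.00,0)
B = A + 4.00·(cos351°, sin351°) = (3.9508, -0.6257)
|BD| = 7.0770
circle(B,10.00) ∩ circle(D,4.00): a=9.4732, h=3.2028
  candidates: C₊=(13.1037,3.4021) cross=22.666; C₋=(13.6701,-2.9784) cross=-22.666
  mode - wants cross < 0 → take C=(13.6701,-2.9784) (cross=-22.666)
ex = (C−B)/|BC| = (0.9719,-0.2353); ey = (0.2353,0.9719)
P = B + -1.67·ex + -1.69·ey = (1.9300,-1.8754)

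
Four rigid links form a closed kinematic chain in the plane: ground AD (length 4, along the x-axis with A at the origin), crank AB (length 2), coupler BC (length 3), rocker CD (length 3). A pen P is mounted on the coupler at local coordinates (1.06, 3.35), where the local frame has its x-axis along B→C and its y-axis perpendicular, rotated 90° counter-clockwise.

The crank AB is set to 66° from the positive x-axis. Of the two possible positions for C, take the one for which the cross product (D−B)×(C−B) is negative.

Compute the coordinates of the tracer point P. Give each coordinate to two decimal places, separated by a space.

A=(0,0), D=(4.00,0)
B = A + 2.00·(cos66°, sin66°) = (0.8135, 1.8271)
|BD| = 3.6732
circle(B,3.00) ∩ circle(D,3.00): a=1.8366, h=2.3721
  candidates: C₊=(3.5867,2.9714) cross=8.713; C₋=(1.2268,-1.1443) cross=-8.713
  mode - wants cross < 0 → take C=(1.2268,-1.1443) (cross=-8.713)
ex = (C−B)/|BC| = (0.1378,-0.9905); ey = (0.9905,0.1378)
P = B + 1.06·ex + 3.35·ey = (4.2776,1.2388)

4.28 1.24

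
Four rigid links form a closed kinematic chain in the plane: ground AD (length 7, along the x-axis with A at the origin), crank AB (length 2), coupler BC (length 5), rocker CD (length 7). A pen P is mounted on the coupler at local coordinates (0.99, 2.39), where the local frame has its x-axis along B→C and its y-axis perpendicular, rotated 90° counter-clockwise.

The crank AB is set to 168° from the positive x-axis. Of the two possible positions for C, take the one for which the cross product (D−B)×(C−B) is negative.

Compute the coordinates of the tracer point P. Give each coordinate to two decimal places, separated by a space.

A=(0,0), D=(7.00,0)
B = A + 2.00·(cos168°, sin168°) = (-1.9563, 0.4158)
|BD| = 8.9659
circle(B,5.00) ∩ circle(D,7.00): a=3.1446, h=3.8874
  candidates: C₊=(1.3652,4.1532) cross=34.854; C₋=(1.0046,-3.6132) cross=-34.854
  mode - wants cross < 0 → take C=(1.0046,-3.6132) (cross=-34.854)
ex = (C−B)/|BC| = (0.5922,-0.8058); ey = (0.8058,0.5922)
P = B + 0.99·ex + 2.39·ey = (0.5558,1.0334)

0.56 1.03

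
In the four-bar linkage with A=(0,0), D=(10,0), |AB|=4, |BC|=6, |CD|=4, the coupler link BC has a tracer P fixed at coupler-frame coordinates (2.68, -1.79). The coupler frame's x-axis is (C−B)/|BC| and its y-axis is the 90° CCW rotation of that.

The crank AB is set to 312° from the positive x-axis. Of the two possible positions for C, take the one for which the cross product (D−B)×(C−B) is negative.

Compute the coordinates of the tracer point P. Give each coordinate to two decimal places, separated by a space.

5.10 -5.10

A=(0,0), D=(10.00,0)
B = A + 4.00·(cos312°, sin312°) = (2.6765, -2.9726)
|BD| = 7.9038
circle(B,6.00) ∩ circle(D,4.00): a=5.2171, h=2.9634
  candidates: C₊=(6.3961,1.7354) cross=23.422; C₋=(8.6251,-3.7563) cross=-23.422
  mode - wants cross < 0 → take C=(8.6251,-3.7563) (cross=-23.422)
ex = (C−B)/|BC| = (0.9914,-0.1306); ey = (0.1306,0.9914)
P = B + 2.68·ex + -1.79·ey = (5.0998,-5.0973)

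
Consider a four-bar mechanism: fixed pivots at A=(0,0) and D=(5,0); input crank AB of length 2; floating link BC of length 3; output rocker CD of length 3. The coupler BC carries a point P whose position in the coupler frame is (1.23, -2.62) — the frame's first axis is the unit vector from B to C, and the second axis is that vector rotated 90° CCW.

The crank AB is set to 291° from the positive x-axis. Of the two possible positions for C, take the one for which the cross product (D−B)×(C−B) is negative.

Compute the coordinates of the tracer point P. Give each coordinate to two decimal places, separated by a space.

A=(0,0), D=(5.00,0)
B = A + 2.00·(cos291°, sin291°) = (0.7167, -1.8672)
|BD| = 4.6725
circle(B,3.00) ∩ circle(D,3.00): a=2.3363, h=1.8820
  candidates: C₊=(2.1063,0.7916) cross=8.794; C₋=(3.6104,-2.6588) cross=-8.794
  mode - wants cross < 0 → take C=(3.6104,-2.6588) (cross=-8.794)
ex = (C−B)/|BC| = (0.9646,-0.2639); ey = (0.2639,0.9646)
P = B + 1.23·ex + -2.62·ey = (1.2118,-4.7189)

1.21 -4.72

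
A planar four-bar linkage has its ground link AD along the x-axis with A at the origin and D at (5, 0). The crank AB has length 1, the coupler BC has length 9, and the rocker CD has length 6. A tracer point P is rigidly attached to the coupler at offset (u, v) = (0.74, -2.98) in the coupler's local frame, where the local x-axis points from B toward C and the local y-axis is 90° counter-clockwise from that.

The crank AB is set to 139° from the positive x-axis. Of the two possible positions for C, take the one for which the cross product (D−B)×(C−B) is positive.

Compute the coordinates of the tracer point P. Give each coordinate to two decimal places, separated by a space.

1.55 -1.38

A=(0,0), D=(5.00,0)
B = A + 1.00·(cos139°, sin139°) = (-0.7547, 0.6561)
|BD| = 5.7920
circle(B,9.00) ∩ circle(D,6.00): a=6.7807, h=5.9180
  candidates: C₊=(6.6527,5.7679) cross=34.277; C₋=(5.3120,-5.9919) cross=-34.277
  mode + wants cross > 0 → take C=(6.6527,5.7679) (cross=34.277)
ex = (C−B)/|BC| = (0.8230,0.5680); ey = (-0.5680,0.8230)
P = B + 0.74·ex + -2.98·ey = (1.5469,-1.3763)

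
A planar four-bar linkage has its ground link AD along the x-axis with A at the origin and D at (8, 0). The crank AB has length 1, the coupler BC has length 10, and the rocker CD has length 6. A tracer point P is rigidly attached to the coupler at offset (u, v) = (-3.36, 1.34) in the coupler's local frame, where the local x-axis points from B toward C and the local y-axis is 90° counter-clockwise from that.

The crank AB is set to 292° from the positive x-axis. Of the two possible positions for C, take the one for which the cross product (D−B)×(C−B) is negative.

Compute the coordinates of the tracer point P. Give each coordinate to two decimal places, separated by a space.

-1.87 1.91

A=(0,0), D=(8.00,0)
B = A + 1.00·(cos292°, sin292°) = (0.3746, -0.9272)
|BD| = 7.6816
circle(B,10.00) ∩ circle(D,6.00): a=8.0066, h=5.9912
  candidates: C₊=(7.5995,5.9866) cross=46.022; C₋=(9.0458,-5.9082) cross=-46.022
  mode - wants cross < 0 → take C=(9.0458,-5.9082) (cross=-46.022)
ex = (C−B)/|BC| = (0.8671,-0.4981); ey = (0.4981,0.8671)
P = B + -3.36·ex + 1.34·ey = (-1.8715,1.9084)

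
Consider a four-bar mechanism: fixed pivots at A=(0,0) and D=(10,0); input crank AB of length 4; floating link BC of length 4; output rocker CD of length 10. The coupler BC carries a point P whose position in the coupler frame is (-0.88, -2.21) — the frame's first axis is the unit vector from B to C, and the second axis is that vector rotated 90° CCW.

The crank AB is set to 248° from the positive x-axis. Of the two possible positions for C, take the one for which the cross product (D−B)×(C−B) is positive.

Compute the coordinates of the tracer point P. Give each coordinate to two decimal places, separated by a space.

0.22 -5.35

A=(0,0), D=(10.00,0)
B = A + 4.00·(cos248°, sin248°) = (-1.4984, -3.7087)
|BD| = 12.0817
circle(B,4.00) ∩ circle(D,10.00): a=2.5646, h=3.0697
  candidates: C₊=(0.0000,-0.0000) cross=37.087; C₋=(1.8846,-5.8430) cross=-37.087
  mode + wants cross > 0 → take C=(0.0000,-0.0000) (cross=37.087)
ex = (C−B)/|BC| = (0.3746,0.9272); ey = (-0.9272,0.3746)
P = B + -0.88·ex + -2.21·ey = (0.2210,-5.3525)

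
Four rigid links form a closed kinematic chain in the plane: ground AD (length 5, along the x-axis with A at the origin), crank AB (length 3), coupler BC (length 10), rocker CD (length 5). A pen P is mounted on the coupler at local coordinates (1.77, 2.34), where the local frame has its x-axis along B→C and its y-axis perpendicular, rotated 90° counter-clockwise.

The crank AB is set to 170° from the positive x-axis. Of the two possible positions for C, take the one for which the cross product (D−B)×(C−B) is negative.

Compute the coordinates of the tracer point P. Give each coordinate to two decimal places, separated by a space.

A=(0,0), D=(5.00,0)
B = A + 3.00·(cos170°, sin170°) = (-2.9544, 0.5209)
|BD| = 7.9715
circle(B,10.00) ∩ circle(D,5.00): a=8.6900, h=4.9481
  candidates: C₊=(6.0404,4.8906) cross=39.444; C₋=(5.3936,-4.9845) cross=-39.444
  mode - wants cross < 0 → take C=(5.3936,-4.9845) (cross=-39.444)
ex = (C−B)/|BC| = (0.8348,-0.5505); ey = (0.5505,0.8348)
P = B + 1.77·ex + 2.34·ey = (-0.1885,1.4999)

-0.19 1.50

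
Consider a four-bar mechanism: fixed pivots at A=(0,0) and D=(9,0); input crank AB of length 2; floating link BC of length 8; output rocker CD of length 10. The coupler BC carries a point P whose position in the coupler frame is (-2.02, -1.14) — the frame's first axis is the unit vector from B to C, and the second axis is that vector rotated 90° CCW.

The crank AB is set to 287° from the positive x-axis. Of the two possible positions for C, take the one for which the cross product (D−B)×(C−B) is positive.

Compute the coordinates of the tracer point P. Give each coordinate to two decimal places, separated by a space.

1.60 -4.00

A=(0,0), D=(9.00,0)
B = A + 2.00·(cos287°, sin287°) = (0.5847, -1.9126)
|BD| = 8.6299
circle(B,8.00) ∩ circle(D,10.00): a=2.2292, h=7.6832
  candidates: C₊=(1.0557,6.0735) cross=66.305; C₋=(4.4613,-8.9107) cross=-66.305
  mode + wants cross > 0 → take C=(1.0557,6.0735) (cross=66.305)
ex = (C−B)/|BC| = (0.0589,0.9983); ey = (-0.9983,0.0589)
P = B + -2.02·ex + -1.14·ey = (1.6039,-3.9962)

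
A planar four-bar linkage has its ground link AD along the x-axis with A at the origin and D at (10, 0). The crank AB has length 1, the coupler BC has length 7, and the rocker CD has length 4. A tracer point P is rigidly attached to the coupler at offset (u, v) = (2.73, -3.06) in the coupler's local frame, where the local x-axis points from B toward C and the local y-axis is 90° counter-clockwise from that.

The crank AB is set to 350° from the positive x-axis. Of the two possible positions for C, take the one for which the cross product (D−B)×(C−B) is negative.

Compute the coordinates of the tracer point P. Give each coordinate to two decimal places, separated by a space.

A=(0,0), D=(10.00,0)
B = A + 1.00·(cos350°, sin350°) = (0.9848, -0.1736)
|BD| = 9.0169
circle(B,7.00) ∩ circle(D,4.00): a=6.3383, h=2.9708
  candidates: C₊=(7.2648,2.9186) cross=26.787; C₋=(7.3792,-3.0218) cross=-26.787
  mode - wants cross < 0 → take C=(7.3792,-3.0218) (cross=-26.787)
ex = (C−B)/|BC| = (0.9135,-0.4069); ey = (0.4069,0.9135)
P = B + 2.73·ex + -3.06·ey = (2.2336,-4.0797)

2.23 -4.08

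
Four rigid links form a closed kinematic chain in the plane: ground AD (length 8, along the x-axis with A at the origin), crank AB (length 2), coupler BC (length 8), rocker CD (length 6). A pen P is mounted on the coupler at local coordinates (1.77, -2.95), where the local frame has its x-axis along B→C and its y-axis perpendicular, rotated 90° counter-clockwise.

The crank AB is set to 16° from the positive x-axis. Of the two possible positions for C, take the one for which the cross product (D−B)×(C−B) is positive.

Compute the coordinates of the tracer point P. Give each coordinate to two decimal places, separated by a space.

5.23 -0.41

A=(0,0), D=(8.00,0)
B = A + 2.00·(cos16°, sin16°) = (1.9225, 0.5513)
|BD| = 6.1024
circle(B,8.00) ∩ circle(D,6.00): a=5.3454, h=5.9520
  candidates: C₊=(7.7837,5.9961) cross=36.322; C₋=(6.7084,-5.8593) cross=-36.322
  mode + wants cross > 0 → take C=(7.7837,5.9961) (cross=36.322)
ex = (C−B)/|BC| = (0.7327,0.6806); ey = (-0.6806,0.7327)
P = B + 1.77·ex + -2.95·ey = (5.2271,-0.4054)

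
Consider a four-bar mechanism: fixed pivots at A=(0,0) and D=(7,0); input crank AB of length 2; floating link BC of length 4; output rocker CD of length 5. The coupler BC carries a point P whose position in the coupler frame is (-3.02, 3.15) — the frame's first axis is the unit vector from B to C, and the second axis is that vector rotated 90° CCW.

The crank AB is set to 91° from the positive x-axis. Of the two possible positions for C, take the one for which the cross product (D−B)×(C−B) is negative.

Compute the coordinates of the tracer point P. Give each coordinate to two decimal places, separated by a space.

0.92 6.26

A=(0,0), D=(7.00,0)
B = A + 2.00·(cos91°, sin91°) = (-0.0349, 1.9997)
|BD| = 7.3136
circle(B,4.00) ∩ circle(D,5.00): a=3.0415, h=2.5979
  candidates: C₊=(3.6010,3.6670) cross=19.000; C₋=(2.1804,-1.3309) cross=-19.000
  mode - wants cross < 0 → take C=(2.1804,-1.3309) (cross=-19.000)
ex = (C−B)/|BC| = (0.5538,-0.8326); ey = (0.8326,0.5538)
P = B + -3.02·ex + 3.15·ey = (0.9154,6.2588)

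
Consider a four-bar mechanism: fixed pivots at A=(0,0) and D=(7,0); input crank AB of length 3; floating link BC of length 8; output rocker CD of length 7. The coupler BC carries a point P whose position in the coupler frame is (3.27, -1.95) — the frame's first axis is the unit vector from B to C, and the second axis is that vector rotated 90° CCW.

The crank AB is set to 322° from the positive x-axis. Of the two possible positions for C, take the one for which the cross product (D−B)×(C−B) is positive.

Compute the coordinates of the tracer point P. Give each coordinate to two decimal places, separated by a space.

4.76 1.11

A=(0,0), D=(7.00,0)
B = A + 3.00·(cos322°, sin322°) = (2.3640, -1.8470)
|BD| = 4.9903
circle(B,8.00) ∩ circle(D,7.00): a=3.9981, h=6.9293
  candidates: C₊=(3.5136,6.0700) cross=34.580; C₋=(8.6428,-6.8045) cross=-34.580
  mode + wants cross > 0 → take C=(3.5136,6.0700) (cross=34.580)
ex = (C−B)/|BC| = (0.1437,0.9896); ey = (-0.9896,0.1437)
P = B + 3.27·ex + -1.95·ey = (4.7637,1.1089)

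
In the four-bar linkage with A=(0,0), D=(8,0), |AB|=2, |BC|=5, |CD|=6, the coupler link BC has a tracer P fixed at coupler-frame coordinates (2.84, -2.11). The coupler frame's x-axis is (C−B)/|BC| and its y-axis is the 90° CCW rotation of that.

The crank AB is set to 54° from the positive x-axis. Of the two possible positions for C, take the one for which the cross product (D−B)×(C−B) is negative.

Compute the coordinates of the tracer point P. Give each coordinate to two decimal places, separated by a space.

A=(0,0), D=(8.00,0)
B = A + 2.00·(cos54°, sin54°) = (1.1756, 1.6180)
|BD| = 7.0136
circle(B,5.00) ∩ circle(D,6.00): a=2.7226, h=4.1937
  candidates: C₊=(4.7922,5.0705) cross=29.413; C₋=(2.8573,-3.0907) cross=-29.413
  mode - wants cross < 0 → take C=(2.8573,-3.0907) (cross=-29.413)
ex = (C−B)/|BC| = (0.3363,-0.9417); ey = (0.9417,0.3363)
P = B + 2.84·ex + -2.11·ey = (0.1437,-1.7662)

0.14 -1.77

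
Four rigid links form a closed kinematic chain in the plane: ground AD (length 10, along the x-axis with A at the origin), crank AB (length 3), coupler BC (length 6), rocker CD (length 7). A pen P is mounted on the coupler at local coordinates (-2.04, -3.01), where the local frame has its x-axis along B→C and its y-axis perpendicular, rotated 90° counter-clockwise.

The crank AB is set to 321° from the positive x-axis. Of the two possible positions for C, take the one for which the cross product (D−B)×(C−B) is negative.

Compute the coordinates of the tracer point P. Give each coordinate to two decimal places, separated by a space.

A=(0,0), D=(10.00,0)
B = A + 3.00·(cos321°, sin321°) = (2.3314, -1.8880)
|BD| = 7.8975
circle(B,6.00) ∩ circle(D,7.00): a=3.1257, h=5.1215
  candidates: C₊=(4.1422,3.8323) cross=40.447; C₋=(6.5909,-6.1137) cross=-40.447
  mode - wants cross < 0 → take C=(6.5909,-6.1137) (cross=-40.447)
ex = (C−B)/|BC| = (0.7099,-0.7043); ey = (0.7043,0.7099)
P = B + -2.04·ex + -3.01·ey = (-1.2367,-2.5880)

-1.24 -2.59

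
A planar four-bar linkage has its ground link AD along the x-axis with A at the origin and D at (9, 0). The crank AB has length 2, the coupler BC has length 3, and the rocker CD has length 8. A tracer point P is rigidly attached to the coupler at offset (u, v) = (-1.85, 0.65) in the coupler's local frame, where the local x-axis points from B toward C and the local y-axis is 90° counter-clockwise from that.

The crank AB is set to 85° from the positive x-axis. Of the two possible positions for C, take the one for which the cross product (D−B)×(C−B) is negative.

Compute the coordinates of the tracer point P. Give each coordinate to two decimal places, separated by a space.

A=(0,0), D=(9.00,0)
B = A + 2.00·(cos85°, sin85°) = (0.1743, 1.9924)
|BD| = 9.0478
circle(B,3.00) ∩ circle(D,8.00): a=1.4845, h=2.6070
  candidates: C₊=(2.1964,4.2085) cross=23.587; C₋=(1.0483,-0.8775) cross=-23.587
  mode - wants cross < 0 → take C=(1.0483,-0.8775) (cross=-23.587)
ex = (C−B)/|BC| = (0.2913,-0.9566); ey = (0.9566,0.2913)
P = B + -1.85·ex + 0.65·ey = (0.2572,3.9515)

0.26 3.95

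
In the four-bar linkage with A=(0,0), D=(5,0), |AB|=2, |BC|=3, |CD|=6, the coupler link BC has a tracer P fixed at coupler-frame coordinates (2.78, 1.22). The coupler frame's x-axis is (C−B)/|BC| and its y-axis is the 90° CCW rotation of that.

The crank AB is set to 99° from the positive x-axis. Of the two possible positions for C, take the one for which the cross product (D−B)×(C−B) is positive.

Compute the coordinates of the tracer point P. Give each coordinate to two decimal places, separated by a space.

-0.03 5.00

A=(0,0), D=(5.00,0)
B = A + 2.00·(cos99°, sin99°) = (-0.3129, 1.9754)
|BD| = 5.6682
circle(B,3.00) ∩ circle(D,6.00): a=0.4524, h=2.9657
  candidates: C₊=(1.1447,4.5975) cross=16.810; C₋=(-0.9224,-0.9621) cross=-16.810
  mode + wants cross > 0 → take C=(1.1447,4.5975) (cross=16.810)
ex = (C−B)/|BC| = (0.4859,0.8740); ey = (-0.8740,0.4859)
P = B + 2.78·ex + 1.22·ey = (-0.0285,4.9979)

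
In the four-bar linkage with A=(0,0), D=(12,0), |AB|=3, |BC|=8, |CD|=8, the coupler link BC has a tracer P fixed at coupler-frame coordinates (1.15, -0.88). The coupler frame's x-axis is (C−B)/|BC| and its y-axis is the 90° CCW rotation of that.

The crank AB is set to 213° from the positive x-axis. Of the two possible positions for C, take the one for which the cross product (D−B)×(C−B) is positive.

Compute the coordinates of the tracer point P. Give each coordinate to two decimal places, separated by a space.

-1.08 -1.81

A=(0,0), D=(12.00,0)
B = A + 3.00·(cos213°, sin213°) = (-2.5160, -1.6339)
|BD| = 14.6077
circle(B,8.00) ∩ circle(D,8.00): a=7.3038, h=3.2640
  candidates: C₊=(4.3769,2.4266) cross=47.680; C₋=(5.1071,-4.0605) cross=-47.680
  mode + wants cross > 0 → take C=(4.3769,2.4266) (cross=47.680)
ex = (C−B)/|BC| = (0.8616,0.5076); ey = (-0.5076,0.8616)
P = B + 1.15·ex + -0.88·ey = (-1.0785,-1.8084)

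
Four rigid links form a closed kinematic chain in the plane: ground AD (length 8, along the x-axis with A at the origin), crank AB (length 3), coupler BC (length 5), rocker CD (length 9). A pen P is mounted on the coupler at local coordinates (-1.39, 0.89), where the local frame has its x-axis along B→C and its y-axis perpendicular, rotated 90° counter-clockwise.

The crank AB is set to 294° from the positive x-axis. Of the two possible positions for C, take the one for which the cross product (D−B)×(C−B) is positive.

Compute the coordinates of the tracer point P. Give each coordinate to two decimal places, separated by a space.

A=(0,0), D=(8.00,0)
B = A + 3.00·(cos294°, sin294°) = (1.2202, -2.7406)
|BD| = 7.3128
circle(B,5.00) ∩ circle(D,9.00): a=-0.1725, h=4.9970
  candidates: C₊=(-0.8125,1.8275) cross=36.542; C₋=(2.9330,-7.4381) cross=-36.542
  mode + wants cross > 0 → take C=(-0.8125,1.8275) (cross=36.542)
ex = (C−B)/|BC| = (-0.4065,0.9136); ey = (-0.9136,-0.4065)
P = B + -1.39·ex + 0.89·ey = (0.9722,-4.3724)

0.97 -4.37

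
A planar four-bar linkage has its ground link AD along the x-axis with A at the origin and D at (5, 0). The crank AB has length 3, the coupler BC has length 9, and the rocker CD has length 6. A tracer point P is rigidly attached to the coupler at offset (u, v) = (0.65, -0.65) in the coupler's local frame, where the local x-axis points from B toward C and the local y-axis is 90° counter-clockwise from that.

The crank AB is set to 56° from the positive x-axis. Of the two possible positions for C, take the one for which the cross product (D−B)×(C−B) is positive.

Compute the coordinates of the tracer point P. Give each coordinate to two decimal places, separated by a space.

A=(0,0), D=(5.00,0)
B = A + 3.00·(cos56°, sin56°) = (1.6776, 2.4871)
|BD| = 4.1502
circle(B,9.00) ∩ circle(D,6.00): a=7.4965, h=4.9802
  candidates: C₊=(10.6634,1.9815) cross=20.669; C₋=(4.6944,-5.9922) cross=-20.669
  mode + wants cross > 0 → take C=(10.6634,1.9815) (cross=20.669)
ex = (C−B)/|BC| = (0.9984,-0.0562); ey = (0.0562,0.9984)
P = B + 0.65·ex + -0.65·ey = (2.2900,1.8016)

2.29 1.80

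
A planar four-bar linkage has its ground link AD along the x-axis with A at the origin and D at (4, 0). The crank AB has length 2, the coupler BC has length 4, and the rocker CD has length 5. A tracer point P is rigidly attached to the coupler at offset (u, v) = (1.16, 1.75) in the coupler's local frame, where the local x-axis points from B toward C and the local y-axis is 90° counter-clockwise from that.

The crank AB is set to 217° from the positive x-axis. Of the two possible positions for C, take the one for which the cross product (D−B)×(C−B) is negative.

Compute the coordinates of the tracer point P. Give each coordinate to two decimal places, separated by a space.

0.47 -0.84

A=(0,0), D=(4.00,0)
B = A + 2.00·(cos217°, sin217°) = (-1.5973, -1.2036)
|BD| = 5.7252
circle(B,4.00) ∩ circle(D,5.00): a=2.0766, h=3.4187
  candidates: C₊=(-0.2858,2.5753) cross=19.573; C₋=(1.1517,-4.1094) cross=-19.573
  mode - wants cross < 0 → take C=(1.1517,-4.1094) (cross=-19.573)
ex = (C−B)/|BC| = (0.6872,-0.7264); ey = (0.7264,0.6872)
P = B + 1.16·ex + 1.75·ey = (0.4712,-0.8436)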